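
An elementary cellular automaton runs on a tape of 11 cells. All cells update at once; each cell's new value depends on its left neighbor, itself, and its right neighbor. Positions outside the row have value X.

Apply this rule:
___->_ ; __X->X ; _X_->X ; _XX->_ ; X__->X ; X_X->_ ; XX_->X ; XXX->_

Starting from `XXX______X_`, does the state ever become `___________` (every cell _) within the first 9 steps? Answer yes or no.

__XX____XX_
XX_XX__X_X_
_X__XXXX_X_
_XXX___X_X_
___XX_XX_X_
X_X_X__X_X_
X_X_XXXX_X_
X_X____X_X_
X_XX__XX_X_
step 9 is X_XX__XX_X_, still not uniform _

no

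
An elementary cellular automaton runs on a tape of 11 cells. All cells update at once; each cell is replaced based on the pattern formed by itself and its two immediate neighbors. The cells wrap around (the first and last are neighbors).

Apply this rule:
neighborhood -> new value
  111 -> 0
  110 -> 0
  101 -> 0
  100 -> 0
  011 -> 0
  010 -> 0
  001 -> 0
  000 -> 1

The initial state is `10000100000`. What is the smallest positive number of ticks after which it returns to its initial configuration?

2

00110001110
10000100000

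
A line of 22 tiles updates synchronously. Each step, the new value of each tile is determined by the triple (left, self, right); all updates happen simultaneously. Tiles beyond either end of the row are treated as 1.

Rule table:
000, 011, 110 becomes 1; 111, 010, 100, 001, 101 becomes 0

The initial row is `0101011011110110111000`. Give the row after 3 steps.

0000011010010110101010
0111011000000110000000
0101011011110110111110

0101011011110110111110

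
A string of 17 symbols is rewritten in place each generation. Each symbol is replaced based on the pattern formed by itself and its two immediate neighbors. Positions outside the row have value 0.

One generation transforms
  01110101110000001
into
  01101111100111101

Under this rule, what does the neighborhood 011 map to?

At position 1 the neighborhood is 011; the next row has 1 there.

1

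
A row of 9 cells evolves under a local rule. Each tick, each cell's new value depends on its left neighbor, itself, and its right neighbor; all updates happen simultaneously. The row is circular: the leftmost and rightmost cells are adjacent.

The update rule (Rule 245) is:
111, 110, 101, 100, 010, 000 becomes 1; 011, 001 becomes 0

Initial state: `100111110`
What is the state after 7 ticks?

011111110

110011111
111001111
111100111
111110011
111111001
111111100
011111110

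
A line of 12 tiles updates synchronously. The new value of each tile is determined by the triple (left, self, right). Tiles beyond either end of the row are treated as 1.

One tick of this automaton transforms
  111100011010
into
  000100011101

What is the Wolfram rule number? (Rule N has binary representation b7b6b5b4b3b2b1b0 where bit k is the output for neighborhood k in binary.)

104

position 0: 111 → 0  (bit 7 = 0)
position 3: 110 → 1  (bit 6 = 1)
position 9: 101 → 1  (bit 5 = 1)
position 4: 100 → 0  (bit 4 = 0)
position 7: 011 → 1  (bit 3 = 1)
position 10: 010 → 0  (bit 2 = 0)
position 6: 001 → 0  (bit 1 = 0)
position 5: 000 → 0  (bit 0 = 0)
bits b7..b0 = 01101000 = 104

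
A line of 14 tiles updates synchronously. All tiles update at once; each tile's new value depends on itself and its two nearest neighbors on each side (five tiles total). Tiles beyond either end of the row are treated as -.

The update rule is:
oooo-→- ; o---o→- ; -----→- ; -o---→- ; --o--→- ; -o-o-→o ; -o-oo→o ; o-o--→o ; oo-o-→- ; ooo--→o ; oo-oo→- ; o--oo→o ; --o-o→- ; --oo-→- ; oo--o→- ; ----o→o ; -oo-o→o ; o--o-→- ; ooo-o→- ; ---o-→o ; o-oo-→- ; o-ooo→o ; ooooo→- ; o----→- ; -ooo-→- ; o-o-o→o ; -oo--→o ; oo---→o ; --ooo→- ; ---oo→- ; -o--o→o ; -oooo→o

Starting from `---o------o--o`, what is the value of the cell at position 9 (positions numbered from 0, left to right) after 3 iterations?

-oo-----oo-o--
--oo--o--o-o--
o--o---o--oo--
position 9 holds -

-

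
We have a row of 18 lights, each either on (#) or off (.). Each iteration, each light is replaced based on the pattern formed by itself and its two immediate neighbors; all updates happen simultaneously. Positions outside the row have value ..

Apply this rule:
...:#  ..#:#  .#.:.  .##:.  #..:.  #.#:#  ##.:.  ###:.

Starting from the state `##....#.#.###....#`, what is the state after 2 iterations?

...###.#.#....###.
###...#.#..###....

###...#.#..###....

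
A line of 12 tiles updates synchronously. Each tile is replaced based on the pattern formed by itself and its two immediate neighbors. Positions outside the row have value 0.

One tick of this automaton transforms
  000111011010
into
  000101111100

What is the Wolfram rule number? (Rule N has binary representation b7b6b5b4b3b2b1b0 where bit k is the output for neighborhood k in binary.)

position 4: 111 → 0  (bit 7 = 0)
position 5: 110 → 1  (bit 6 = 1)
position 6: 101 → 1  (bit 5 = 1)
position 11: 100 → 0  (bit 4 = 0)
position 3: 011 → 1  (bit 3 = 1)
position 10: 010 → 0  (bit 2 = 0)
position 2: 001 → 0  (bit 1 = 0)
position 0: 000 → 0  (bit 0 = 0)
bits b7..b0 = 01101000 = 104

104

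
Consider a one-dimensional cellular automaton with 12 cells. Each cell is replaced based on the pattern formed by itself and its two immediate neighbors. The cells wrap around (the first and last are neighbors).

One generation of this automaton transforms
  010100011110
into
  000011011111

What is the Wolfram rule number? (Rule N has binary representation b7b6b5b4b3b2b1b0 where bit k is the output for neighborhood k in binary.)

217

position 8: 111 → 1  (bit 7 = 1)
position 10: 110 → 1  (bit 6 = 1)
position 2: 101 → 0  (bit 5 = 0)
position 4: 100 → 1  (bit 4 = 1)
position 7: 011 → 1  (bit 3 = 1)
position 1: 010 → 0  (bit 2 = 0)
position 0: 001 → 0  (bit 1 = 0)
position 5: 000 → 1  (bit 0 = 1)
bits b7..b0 = 11011001 = 217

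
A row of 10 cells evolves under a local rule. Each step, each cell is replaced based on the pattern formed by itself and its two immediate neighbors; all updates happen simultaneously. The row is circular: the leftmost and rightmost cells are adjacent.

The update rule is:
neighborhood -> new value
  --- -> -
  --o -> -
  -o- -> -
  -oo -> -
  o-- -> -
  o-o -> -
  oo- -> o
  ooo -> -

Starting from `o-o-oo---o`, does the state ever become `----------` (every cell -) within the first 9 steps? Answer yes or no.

yes

o----o----
----------
all cells are - at step 2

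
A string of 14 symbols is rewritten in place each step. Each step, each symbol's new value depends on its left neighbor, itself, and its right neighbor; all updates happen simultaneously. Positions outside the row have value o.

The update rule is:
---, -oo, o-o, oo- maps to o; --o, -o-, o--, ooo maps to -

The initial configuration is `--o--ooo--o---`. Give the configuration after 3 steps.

oo-o-----oo--o

-----o-o----o-
-ooo--o--oo--o
oo-o-----oo--o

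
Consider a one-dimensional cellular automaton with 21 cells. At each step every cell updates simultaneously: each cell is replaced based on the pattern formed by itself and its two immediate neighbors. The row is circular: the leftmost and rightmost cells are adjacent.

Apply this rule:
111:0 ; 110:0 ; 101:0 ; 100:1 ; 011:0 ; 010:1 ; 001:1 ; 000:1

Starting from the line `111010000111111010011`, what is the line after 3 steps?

000011111000000011100
111100000111111100011
000011111000000011100

000011111000000011100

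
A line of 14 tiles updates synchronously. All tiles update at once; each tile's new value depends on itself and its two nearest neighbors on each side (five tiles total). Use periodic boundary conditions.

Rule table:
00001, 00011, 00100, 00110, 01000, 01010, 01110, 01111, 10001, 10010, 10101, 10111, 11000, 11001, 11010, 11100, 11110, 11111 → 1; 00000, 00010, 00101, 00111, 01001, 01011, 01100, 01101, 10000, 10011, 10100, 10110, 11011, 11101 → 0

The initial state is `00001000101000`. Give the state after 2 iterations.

10001111101010

00101110010100
10001111101010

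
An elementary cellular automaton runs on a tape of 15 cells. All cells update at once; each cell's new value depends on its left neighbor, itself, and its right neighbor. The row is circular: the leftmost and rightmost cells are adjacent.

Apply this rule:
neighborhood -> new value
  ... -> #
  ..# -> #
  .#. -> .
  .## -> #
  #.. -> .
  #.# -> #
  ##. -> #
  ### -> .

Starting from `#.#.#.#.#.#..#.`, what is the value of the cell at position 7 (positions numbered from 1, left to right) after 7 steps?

#

.#.#.#.#.#..#.#
#.#.#.#.#..#.#.
.#.#.#.#..#.#.#
#.#.#.#..#.#.#.
.#.#.#..#.#.#.#
#.#.#..#.#.#.#.
.#.#..#.#.#.#.#
position 7 holds #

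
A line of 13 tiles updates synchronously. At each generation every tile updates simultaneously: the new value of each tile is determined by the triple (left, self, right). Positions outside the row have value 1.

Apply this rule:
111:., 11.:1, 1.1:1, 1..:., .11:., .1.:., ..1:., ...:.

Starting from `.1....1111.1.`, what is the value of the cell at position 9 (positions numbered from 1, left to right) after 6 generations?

1........11.1
1.........11.
1..........11
1............
1............  (fixed point — unchanged through generation 6)
position 9 holds .

.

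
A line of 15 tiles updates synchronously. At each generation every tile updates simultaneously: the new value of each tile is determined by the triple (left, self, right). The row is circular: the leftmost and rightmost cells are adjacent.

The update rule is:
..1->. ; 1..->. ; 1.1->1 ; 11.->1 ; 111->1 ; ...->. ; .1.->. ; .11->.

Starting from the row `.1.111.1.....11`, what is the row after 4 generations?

1.1.111.......1
11.1.11........
.11.1.1........
..11.1.........

..11.1.........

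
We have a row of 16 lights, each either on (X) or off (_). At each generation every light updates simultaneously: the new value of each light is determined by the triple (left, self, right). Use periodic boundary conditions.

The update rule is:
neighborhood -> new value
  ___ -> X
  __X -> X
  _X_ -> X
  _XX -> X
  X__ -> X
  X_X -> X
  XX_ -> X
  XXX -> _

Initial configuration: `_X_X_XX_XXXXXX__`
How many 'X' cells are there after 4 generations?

6

XXXXXXXXX____XXX
________XXXXXX__
XXXXXXXXX____XXX  (repeats generation 1; period 2)
generation 4: ________XXXXXX__
count of X: 6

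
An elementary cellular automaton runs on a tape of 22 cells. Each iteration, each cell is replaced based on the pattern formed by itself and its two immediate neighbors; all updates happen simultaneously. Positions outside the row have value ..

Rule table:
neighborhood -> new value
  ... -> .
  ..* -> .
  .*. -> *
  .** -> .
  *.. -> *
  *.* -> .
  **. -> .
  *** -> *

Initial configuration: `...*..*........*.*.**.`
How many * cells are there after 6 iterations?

4

...**.**.......*.*...*
........*......*.**..*
........**.....*...*.*
..........*....**..*.*
..........**.....*.*.*
............*....*.*.*
count of *: 4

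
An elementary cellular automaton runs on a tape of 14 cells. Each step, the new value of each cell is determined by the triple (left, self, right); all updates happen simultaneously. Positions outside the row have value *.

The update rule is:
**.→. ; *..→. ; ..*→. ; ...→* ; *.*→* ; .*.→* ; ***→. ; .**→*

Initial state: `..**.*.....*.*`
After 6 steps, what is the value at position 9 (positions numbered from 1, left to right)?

..*.**.***.***
..***.**..**..
..*..**...*...
..*..*..*.*.*.
..*..*..******
..*..*..*.....
position 9 holds *

*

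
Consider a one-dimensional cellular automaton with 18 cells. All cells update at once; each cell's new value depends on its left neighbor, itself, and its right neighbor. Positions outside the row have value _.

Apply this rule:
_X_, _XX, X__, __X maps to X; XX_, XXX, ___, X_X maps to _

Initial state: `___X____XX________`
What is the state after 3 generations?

XX_XXX__XXX_X_____

__XXX__XX_X_______
_XX__XXX__XX______
XX_XXX__XXX_X_____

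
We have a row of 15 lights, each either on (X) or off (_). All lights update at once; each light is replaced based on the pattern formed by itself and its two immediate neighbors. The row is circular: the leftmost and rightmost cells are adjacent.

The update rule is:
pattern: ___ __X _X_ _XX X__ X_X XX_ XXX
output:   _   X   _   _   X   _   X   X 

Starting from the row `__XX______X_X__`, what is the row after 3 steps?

XX_X_XXX_______

step 1: _X_XX____X___X_
step 2: X___XX__X_X_X_X
step 3: XX_X_XXX_______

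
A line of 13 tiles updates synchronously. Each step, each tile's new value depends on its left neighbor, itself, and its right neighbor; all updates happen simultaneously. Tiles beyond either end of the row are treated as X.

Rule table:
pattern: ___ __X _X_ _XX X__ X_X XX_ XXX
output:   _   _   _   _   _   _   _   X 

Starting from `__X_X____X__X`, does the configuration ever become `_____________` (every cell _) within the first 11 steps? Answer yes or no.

yes

_____________
all cells are _ at step 1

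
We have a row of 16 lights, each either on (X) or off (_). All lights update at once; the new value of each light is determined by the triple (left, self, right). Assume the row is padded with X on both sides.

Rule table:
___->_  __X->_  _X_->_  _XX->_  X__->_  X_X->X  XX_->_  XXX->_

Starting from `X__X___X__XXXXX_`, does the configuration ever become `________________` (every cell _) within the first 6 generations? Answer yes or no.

_______________X
________________
all cells are _ at generation 2

yes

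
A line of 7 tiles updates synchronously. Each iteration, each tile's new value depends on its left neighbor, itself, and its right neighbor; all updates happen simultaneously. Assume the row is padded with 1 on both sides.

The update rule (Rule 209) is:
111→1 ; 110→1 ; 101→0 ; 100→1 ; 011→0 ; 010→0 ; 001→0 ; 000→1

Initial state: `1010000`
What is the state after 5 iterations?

iteration 1: 1001110
iteration 2: 1100110
iteration 3: 1110010
iteration 4: 1111000
iteration 5: 1111110

1111110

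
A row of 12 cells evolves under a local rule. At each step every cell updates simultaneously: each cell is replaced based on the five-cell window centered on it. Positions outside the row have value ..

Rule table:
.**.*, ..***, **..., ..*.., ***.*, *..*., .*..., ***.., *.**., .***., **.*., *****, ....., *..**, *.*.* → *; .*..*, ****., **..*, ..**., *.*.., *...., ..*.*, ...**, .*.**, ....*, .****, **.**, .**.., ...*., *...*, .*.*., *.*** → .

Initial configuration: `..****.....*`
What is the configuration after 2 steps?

..*..**.*..*
..*.*.**..**

..*.*.**..**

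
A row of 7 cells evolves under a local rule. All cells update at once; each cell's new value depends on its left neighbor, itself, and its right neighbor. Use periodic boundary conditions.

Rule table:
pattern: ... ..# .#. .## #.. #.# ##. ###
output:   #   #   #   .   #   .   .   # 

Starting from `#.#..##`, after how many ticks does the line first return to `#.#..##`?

tick 1: ..###.#
tick 2: ##.#..#
tick 3: #..###.
tick 4: ###.#..
tick 5: .#..###
tick 6: .###.#.
tick 7: #.#..##

7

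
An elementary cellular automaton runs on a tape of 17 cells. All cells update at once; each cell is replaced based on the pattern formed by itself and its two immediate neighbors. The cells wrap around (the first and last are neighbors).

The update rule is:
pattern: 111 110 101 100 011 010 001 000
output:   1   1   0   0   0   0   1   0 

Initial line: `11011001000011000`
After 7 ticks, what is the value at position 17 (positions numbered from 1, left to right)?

0

tick 1: 01001010000101001
tick 2: 00010000001000010
tick 3: 00100000010000100
tick 4: 01000000100001000
tick 5: 10000001000010000
tick 6: 00000010000100001
tick 7: 00000100001000010
position 17 holds 0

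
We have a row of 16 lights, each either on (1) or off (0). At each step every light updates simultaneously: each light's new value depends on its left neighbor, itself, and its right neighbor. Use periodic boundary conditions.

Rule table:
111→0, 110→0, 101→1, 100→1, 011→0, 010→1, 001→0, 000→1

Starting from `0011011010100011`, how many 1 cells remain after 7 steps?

8

1000100111111000
1110110000000110
0001001111110001
1101100000001101
0010011111100010
1011000000011011
0100111111000100
count of 1: 8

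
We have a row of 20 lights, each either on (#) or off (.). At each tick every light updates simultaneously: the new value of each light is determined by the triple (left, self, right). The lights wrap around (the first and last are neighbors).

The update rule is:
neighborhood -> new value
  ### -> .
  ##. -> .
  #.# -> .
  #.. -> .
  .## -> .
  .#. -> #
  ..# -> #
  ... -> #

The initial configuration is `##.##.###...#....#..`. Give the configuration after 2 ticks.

..........###.####.#
.#########.........#

.#########.........#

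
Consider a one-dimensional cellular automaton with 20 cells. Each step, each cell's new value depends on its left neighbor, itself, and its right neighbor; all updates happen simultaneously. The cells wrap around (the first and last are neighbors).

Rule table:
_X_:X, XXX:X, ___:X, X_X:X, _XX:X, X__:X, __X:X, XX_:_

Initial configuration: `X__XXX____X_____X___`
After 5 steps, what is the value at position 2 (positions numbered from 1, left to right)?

XXXXX_XXXXXXXXXXXXXX
XXXX_XXXXXXXXXXXXXXX
XXX_XXXXXXXXXXXXXXXX
XX_XXXXXXXXXXXXXXXXX
X_XXXXXXXXXXXXXXXXXX
position 2 holds _

_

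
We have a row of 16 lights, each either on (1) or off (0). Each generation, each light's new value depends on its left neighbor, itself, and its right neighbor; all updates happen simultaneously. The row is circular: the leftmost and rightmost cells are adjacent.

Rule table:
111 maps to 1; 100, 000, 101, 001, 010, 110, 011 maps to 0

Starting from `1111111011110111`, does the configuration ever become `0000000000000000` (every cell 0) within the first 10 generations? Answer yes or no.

1111110001100011
1111100000000001
1111000000000000
0110000000000000
0000000000000000
all cells are 0 at generation 5

yes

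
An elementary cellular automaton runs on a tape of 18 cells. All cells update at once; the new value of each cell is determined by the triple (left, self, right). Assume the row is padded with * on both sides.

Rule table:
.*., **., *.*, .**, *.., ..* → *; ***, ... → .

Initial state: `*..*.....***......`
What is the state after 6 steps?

*.*****..***....**

step 1: *****...**.**....*
step 2: ....**.*******..**
step 3: *..*****.....****.
step 4: ****...**...**..**
step 5: ...**.****.******.
step 6: *.*****..***....**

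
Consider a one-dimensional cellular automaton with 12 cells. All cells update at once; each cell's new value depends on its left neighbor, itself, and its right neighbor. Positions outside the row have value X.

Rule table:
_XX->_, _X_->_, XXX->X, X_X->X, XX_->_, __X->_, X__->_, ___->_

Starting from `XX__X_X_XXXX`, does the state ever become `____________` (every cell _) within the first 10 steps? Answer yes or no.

X____X_X_XXX
______X_X_XX
_______X_X_X
________X_X_
_________X_X
__________X_
___________X
____________
all cells are _ at step 8

yes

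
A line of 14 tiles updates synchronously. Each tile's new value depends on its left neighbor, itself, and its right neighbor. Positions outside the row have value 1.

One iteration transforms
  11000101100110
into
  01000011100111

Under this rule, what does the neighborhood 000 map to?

0

At position 3 the neighborhood is 000; the next row has 0 there.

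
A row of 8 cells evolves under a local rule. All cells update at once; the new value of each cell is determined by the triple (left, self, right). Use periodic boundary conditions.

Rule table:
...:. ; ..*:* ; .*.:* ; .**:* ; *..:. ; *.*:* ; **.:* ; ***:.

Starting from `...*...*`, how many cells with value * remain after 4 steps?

6

..**..**
.***.***
**.***.*
.***.***
count of *: 6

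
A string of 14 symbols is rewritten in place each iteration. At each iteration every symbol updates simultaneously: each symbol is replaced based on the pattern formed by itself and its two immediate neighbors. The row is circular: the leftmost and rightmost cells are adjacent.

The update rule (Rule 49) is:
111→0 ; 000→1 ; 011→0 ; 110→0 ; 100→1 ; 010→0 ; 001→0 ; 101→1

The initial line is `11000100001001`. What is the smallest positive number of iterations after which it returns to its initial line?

28

00110011100100
10001000010011
01100111001000
00010000100111
11001110010000
00100001001110
10011100100001
01000010011100
00111001000011
10000100111000
01110010000110
00001001110001
11100100001100
00010011100010
11001000011001
00100111000100
10010000110011
01001110001000
00100001100111
10011100010000
01000011001110
00111000100001
10000110011100
01110001000010
00001100111001
11100010000100
00011001110010
11000100001001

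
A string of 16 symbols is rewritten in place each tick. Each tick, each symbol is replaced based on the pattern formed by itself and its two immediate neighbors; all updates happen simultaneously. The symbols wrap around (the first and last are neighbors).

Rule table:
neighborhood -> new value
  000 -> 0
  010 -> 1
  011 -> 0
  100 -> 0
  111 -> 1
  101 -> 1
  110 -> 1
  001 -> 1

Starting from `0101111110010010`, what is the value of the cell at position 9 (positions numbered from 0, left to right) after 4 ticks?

1

tick 1: 1110111110110110
tick 2: 0111011111011011
tick 3: 1011101111101101
tick 4: 1101110111110110
position 9 holds 1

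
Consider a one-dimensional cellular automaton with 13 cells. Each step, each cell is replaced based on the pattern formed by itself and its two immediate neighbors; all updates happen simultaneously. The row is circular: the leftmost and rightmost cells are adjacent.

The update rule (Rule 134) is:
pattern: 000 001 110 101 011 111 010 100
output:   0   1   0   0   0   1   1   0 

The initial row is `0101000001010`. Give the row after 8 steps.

0100010000100

1101000011010
0001000100010
0011001100110
0100010001000
1100110011000
0001000100001
0011001100011
0100010000100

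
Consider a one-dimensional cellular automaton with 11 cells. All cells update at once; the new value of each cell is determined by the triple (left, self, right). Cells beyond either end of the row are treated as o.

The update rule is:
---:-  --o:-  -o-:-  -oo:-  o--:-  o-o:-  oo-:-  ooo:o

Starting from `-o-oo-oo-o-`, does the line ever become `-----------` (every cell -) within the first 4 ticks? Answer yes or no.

-----------
all cells are - at tick 1

yes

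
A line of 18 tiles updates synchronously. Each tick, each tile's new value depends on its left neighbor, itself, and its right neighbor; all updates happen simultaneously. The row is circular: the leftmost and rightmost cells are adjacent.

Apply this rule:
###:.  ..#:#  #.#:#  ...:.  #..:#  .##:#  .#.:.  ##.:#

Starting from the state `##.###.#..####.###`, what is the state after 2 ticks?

##.######.####.##.

.###.##.###..###..
##.######.####.##.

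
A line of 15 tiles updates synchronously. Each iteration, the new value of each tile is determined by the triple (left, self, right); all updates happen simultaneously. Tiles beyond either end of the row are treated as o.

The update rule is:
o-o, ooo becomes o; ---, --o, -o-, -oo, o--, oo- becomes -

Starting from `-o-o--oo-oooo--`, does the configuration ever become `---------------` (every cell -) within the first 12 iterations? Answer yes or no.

o-o-----o-oo---
-o-------o-----
o--------------
---------------
all cells are - at iteration 4

yes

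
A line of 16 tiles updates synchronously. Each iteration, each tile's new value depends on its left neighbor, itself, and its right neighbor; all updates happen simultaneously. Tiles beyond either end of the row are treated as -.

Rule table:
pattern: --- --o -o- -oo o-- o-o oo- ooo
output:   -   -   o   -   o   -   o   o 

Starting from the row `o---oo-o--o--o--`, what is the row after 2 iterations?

-oo--o--o--o--oo

oo---o-oo-oo-oo-
-oo--o--o--o--oo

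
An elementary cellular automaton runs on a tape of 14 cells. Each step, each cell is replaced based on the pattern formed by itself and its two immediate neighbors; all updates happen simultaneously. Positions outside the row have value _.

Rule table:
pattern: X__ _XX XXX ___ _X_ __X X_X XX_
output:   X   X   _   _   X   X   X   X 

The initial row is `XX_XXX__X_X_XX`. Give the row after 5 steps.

XXXX___XX_XX_X

XXXX_XXXXXXXXX
X__XXX_______X
XXXX_XX_____XX
X__XXXXX___XXX
XXXX___XX_XX_X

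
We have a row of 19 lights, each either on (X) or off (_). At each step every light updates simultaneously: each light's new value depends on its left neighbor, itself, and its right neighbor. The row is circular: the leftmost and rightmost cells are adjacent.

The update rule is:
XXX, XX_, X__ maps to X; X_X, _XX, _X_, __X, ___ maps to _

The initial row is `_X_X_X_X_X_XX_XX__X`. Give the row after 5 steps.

XX______________X__

____________X__XX__
_____________X__XX_
______________X__XX
X______________X__X
XX______________X__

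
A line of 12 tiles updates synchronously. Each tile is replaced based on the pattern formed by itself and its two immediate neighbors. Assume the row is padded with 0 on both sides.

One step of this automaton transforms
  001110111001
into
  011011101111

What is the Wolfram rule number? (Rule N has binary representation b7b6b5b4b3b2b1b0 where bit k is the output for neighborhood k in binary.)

126

position 3: 111 → 0  (bit 7 = 0)
position 4: 110 → 1  (bit 6 = 1)
position 5: 101 → 1  (bit 5 = 1)
position 9: 100 → 1  (bit 4 = 1)
position 2: 011 → 1  (bit 3 = 1)
position 11: 010 → 1  (bit 2 = 1)
position 1: 001 → 1  (bit 1 = 1)
position 0: 000 → 0  (bit 0 = 0)
bits b7..b0 = 01111110 = 126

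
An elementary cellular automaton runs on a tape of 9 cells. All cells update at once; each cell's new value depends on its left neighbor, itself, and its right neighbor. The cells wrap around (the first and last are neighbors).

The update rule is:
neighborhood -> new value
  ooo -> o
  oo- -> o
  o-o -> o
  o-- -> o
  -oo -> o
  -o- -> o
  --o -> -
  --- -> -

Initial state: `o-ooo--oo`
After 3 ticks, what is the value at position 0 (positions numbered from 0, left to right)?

oooooo-oo
ooooooooo
ooooooooo
position 0 holds o

o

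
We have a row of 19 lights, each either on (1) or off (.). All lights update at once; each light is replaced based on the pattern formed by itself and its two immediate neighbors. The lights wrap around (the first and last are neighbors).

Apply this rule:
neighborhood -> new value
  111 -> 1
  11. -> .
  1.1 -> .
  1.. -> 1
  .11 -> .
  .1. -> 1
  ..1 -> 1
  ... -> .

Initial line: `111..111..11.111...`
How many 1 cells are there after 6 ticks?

.1.11.1.11....1.1.1
.1....1...1..11.1.1
.11..111.1111...1.1
...11.1...11.1.11.1
1.1...11.1...1....1
..11.1...11.111..1.
count of 1: 9

9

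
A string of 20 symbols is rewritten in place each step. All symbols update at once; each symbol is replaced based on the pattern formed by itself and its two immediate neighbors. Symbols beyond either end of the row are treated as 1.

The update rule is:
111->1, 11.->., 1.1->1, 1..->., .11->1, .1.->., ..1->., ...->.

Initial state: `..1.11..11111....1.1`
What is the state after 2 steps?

...1....111.......11

...11...1111......11
...1....111.......11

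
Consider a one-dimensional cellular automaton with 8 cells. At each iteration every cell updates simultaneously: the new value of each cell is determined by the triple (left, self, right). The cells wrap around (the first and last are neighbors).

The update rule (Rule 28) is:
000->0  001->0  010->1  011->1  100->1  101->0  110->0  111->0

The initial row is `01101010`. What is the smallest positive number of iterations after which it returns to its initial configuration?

iteration 1: 01001011
iteration 2: 01101010

2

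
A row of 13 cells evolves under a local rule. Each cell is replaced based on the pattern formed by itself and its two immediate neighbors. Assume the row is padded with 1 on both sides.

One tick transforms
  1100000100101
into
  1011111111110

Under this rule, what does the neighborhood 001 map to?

At position 6 the neighborhood is 001; the next row has 1 there.

1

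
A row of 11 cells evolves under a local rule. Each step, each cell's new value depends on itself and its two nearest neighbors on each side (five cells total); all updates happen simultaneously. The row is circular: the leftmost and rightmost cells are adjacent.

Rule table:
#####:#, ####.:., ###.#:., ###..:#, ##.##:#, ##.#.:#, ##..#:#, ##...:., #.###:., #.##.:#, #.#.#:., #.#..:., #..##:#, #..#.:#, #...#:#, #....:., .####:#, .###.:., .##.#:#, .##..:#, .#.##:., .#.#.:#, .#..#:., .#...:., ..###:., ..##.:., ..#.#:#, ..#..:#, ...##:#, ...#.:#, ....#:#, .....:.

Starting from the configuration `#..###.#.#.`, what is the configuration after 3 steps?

..#...#.#.#
.##.####.#.
#.##.#..#..

#.##.#..#..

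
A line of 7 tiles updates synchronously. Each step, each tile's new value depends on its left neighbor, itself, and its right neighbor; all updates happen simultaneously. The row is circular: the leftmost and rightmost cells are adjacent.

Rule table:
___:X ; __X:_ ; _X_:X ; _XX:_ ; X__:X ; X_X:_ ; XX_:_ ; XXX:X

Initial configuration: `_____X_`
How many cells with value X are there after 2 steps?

step 1: XXXX_XX
step 2: XXX___X
count of X: 4

4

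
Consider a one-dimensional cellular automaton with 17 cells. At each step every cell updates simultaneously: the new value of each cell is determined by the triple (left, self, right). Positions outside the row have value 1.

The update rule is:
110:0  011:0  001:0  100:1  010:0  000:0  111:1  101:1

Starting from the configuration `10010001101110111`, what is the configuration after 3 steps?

01001000010101011
10100100001010101
01010010000101010

01010010000101010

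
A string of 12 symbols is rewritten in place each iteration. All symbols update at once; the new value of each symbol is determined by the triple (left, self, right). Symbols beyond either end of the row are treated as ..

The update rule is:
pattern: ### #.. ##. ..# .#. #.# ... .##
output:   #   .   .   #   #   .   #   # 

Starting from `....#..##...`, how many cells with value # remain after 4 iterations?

6

#####.##..##
####..#..##.
###..##.##..
##..##..#..#
count of #: 6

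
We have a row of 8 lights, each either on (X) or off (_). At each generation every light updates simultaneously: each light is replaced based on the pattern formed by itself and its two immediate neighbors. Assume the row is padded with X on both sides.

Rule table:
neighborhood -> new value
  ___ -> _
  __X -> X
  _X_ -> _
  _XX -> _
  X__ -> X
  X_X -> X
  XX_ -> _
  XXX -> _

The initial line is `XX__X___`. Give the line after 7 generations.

__XX_X_X
XX__X_X_
__XX_X_X  (repeats generation 1; period 2)
generation 7: __XX_X_X

__XX_X_X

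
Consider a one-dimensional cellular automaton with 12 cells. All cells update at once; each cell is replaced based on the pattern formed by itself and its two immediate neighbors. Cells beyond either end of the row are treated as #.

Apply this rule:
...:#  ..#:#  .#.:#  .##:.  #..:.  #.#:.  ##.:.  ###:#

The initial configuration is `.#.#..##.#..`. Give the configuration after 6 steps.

.#.#.#...#.#
.#.#.#.###..
.#.#.#..#..#
.#.#.#.##.#.
.#.#.#....#.
.#.#.#.####.

.#.#.#.####.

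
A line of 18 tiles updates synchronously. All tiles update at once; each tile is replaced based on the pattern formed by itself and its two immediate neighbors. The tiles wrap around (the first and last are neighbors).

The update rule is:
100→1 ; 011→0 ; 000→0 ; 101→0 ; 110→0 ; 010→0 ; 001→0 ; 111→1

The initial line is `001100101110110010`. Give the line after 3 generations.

010000100001000010

000010000100001001
100001000010000100
010000100001000010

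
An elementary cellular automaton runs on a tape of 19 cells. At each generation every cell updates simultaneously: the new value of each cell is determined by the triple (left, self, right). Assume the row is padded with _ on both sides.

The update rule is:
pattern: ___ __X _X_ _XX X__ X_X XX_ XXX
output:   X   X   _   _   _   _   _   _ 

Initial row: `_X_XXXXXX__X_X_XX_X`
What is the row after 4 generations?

X_________X________
__XXXXXXXX__XXXXXXX
XX_________X_______
___XXXXXXXX__XXXXXX

___XXXXXXXX__XXXXXX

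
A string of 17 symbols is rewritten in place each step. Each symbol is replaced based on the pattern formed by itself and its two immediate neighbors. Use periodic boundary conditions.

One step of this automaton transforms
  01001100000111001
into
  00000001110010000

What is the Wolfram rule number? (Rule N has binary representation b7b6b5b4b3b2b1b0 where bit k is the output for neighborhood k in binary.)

position 12: 111 → 1  (bit 7 = 1)
position 5: 110 → 0  (bit 6 = 0)
position 0: 101 → 0  (bit 5 = 0)
position 2: 100 → 0  (bit 4 = 0)
position 4: 011 → 0  (bit 3 = 0)
position 1: 010 → 0  (bit 2 = 0)
position 3: 001 → 0  (bit 1 = 0)
position 7: 000 → 1  (bit 0 = 1)
bits b7..b0 = 10000001 = 129

129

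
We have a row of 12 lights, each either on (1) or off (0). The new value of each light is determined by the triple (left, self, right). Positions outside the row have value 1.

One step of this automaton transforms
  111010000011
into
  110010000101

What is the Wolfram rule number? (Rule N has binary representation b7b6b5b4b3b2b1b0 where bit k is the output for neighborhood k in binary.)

position 0: 111 → 1  (bit 7 = 1)
position 2: 110 → 0  (bit 6 = 0)
position 3: 101 → 0  (bit 5 = 0)
position 5: 100 → 0  (bit 4 = 0)
position 10: 011 → 0  (bit 3 = 0)
position 4: 010 → 1  (bit 2 = 1)
position 9: 001 → 1  (bit 1 = 1)
position 6: 000 → 0  (bit 0 = 0)
bits b7..b0 = 10000110 = 134

134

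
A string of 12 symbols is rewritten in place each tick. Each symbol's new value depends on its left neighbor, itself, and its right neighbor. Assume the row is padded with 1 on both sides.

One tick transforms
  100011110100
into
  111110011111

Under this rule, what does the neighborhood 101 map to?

1

At position 8 the neighborhood is 101; the next row has 1 there.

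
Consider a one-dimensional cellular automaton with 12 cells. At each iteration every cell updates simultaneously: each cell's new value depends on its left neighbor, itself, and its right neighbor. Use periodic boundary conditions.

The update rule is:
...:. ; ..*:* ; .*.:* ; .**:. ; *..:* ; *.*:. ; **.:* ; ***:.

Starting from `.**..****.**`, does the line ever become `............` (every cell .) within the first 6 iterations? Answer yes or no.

no

iteration 1: ..***...*..*
iteration 2: **..**.*****
iteration 3: .***.*......
iteration 4: *..*.**.....
iteration 5: ****..**...*
iteration 6: ...***.**.*.
iteration 6 is ...***.**.*., still not uniform .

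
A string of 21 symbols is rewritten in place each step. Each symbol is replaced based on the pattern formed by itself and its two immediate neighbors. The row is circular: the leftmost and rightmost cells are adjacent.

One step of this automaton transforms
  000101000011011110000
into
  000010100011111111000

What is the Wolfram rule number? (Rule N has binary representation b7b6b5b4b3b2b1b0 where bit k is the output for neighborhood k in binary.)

248

position 14: 111 → 1  (bit 7 = 1)
position 11: 110 → 1  (bit 6 = 1)
position 4: 101 → 1  (bit 5 = 1)
position 6: 100 → 1  (bit 4 = 1)
position 10: 011 → 1  (bit 3 = 1)
position 3: 010 → 0  (bit 2 = 0)
position 2: 001 → 0  (bit 1 = 0)
position 0: 000 → 0  (bit 0 = 0)
bits b7..b0 = 11111000 = 248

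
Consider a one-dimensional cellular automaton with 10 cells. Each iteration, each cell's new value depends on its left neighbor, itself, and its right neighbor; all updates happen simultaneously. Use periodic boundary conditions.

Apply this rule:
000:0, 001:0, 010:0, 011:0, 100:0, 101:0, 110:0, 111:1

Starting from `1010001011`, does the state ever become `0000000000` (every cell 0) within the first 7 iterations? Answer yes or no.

yes

iteration 1: 0000000001
iteration 2: 0000000000
all cells are 0 at iteration 2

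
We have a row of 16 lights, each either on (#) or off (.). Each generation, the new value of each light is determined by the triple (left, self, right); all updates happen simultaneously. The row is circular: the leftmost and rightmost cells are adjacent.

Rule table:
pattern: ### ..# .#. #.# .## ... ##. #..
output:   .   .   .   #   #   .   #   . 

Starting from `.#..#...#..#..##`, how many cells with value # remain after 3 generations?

1

#.............##
#.............#.
...............#
count of #: 1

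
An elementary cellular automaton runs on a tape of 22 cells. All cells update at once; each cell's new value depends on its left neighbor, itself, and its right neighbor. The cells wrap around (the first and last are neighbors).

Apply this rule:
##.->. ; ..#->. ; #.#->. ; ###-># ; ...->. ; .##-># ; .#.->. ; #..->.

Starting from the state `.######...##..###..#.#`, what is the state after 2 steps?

.####.........#.......

step 1: .#####....#...##......
step 2: .####.........#.......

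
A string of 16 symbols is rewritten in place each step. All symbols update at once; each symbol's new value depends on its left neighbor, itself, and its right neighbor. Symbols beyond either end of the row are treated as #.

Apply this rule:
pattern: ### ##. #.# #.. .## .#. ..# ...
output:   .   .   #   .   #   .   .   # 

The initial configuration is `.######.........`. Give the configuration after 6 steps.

##......#######.
...####.#......#
.#.#...#..####.#
#.#..#....#...##
.#.....##...#.#.
#..###.#..#..#.#

#..###.#..#..#.#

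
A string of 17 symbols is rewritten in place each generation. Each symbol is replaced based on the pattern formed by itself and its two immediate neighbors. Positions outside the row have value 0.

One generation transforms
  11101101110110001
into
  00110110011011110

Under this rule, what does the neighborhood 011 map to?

At position 0 the neighborhood is 011; the next row has 0 there.

0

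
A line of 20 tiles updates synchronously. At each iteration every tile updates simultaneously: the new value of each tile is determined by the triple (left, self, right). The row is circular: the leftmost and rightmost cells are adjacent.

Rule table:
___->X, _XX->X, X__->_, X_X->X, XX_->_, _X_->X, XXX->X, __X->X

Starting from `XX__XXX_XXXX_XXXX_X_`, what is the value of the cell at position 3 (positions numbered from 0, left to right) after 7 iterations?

X

X__XXX_XXXX_XXXX_XXX
__XXX_XXXX_XXXX_XXXX
_XXX_XXXX_XXXX_XXXX_
XXX_XXXX_XXXX_XXXX__
XX_XXXX_XXXX_XXXX__X
X_XXXX_XXXX_XXXX__XX
_XXXX_XXXX_XXXX__XXX
position 3 holds X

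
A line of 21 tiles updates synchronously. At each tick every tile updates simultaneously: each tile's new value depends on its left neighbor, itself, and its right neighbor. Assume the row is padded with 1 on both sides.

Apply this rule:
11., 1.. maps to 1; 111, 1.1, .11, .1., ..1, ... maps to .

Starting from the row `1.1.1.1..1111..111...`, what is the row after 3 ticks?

.11......1....11...1.

1......1....11...11..
11......1....11...11.
.11......1....11...1.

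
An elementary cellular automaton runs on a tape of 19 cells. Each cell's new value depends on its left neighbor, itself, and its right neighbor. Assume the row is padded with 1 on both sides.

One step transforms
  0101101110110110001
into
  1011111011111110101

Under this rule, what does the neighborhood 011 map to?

1

At position 3 the neighborhood is 011; the next row has 1 there.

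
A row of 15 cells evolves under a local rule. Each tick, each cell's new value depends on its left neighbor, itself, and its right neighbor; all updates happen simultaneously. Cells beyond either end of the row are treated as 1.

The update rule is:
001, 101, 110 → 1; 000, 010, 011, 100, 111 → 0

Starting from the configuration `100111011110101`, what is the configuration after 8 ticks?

101001100011010
110010100101101
010101001010110
101010010101011
110100101010100
011001010101001
101010101010010
110101010100101

110101010100101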